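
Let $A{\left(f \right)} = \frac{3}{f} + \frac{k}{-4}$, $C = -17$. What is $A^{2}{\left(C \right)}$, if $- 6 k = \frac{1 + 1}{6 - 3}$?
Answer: $\frac{8281}{374544} \approx 0.02211$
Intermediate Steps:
$k = - \frac{1}{9}$ ($k = - \frac{\left(1 + 1\right) \frac{1}{6 - 3}}{6} = - \frac{2 \cdot \frac{1}{3}}{6} = \left(- \frac{1}{6}\right) \frac{2}{3} = - \frac{1}{9} \approx -0.11111$)
$A{\left(f \right)} = \frac{1}{36} + \frac{3}{f}$ ($A{\left(f \right)} = \frac{3}{f} - \frac{1}{9 \left(-4\right)} = \frac{3}{f} - - \frac{1}{36} = \frac{3}{f} + \frac{1}{36} = \frac{1}{36} + \frac{3}{f}$)
$A^{2}{\left(C \right)} = \left(\frac{108 - 17}{36 \left(-17\right)}\right)^{2} = \left(\frac{1}{36} \left(- \frac{1}{17}\right) 91\right)^{2} = \left(- \frac{91}{612}\right)^{2} = \frac{8281}{374544}$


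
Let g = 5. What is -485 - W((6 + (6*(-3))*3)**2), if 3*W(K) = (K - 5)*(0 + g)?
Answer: -12950/3 ≈ -4316.7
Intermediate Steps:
W(K) = -25/3 + 5*K/3 (W(K) = ((K - 5)*(0 + 5))/3 = ((-5 + K)*5)/3 = (-25 + 5*K)/3 = -25/3 + 5*K/3)
-485 - W((6 + (6*(-3))*3)**2) = -485 - (-25/3 + 5*(6 + (6*(-3))*3)**2/3) = -485 - (-25/3 + 5*(6 - 18*3)**2/3) = -485 - (-25/3 + 5*(6 - 54)**2/3) = -485 - (-25/3 + (5/3)*(-48)**2) = -485 - (-25/3 + (5/3)*2304) = -485 - (-25/3 + 3840) = -485 - 1*11495/3 = -485 - 11495/3 = -12950/3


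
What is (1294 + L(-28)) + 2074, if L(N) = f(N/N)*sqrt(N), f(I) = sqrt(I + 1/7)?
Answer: 3368 + 4*I*sqrt(2) ≈ 3368.0 + 5.6569*I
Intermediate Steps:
f(I) = sqrt(1/7 + I) (f(I) = sqrt(I + 1/7) = sqrt(1/7 + I))
L(N) = 2*sqrt(14)*sqrt(N)/7 (L(N) = (sqrt(7 + 49*(N/N))/7)*sqrt(N) = (sqrt(7 + 49*1)/7)*sqrt(N) = (sqrt(7 + 49)/7)*sqrt(N) = (sqrt(56)/7)*sqrt(N) = ((2*sqrt(14))/7)*sqrt(N) = (2*sqrt(14)/7)*sqrt(N) = 2*sqrt(14)*sqrt(N)/7)
(1294 + L(-28)) + 2074 = (1294 + 2*sqrt(14)*sqrt(-28)/7) + 2074 = (1294 + 2*sqrt(14)*(2*I*sqrt(7))/7) + 2074 = (1294 + 4*I*sqrt(2)) + 2074 = 3368 + 4*I*sqrt(2)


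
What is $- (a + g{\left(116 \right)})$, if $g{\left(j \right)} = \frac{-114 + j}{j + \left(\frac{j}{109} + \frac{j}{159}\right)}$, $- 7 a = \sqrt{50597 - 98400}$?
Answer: $- \frac{17331}{1020742} + \frac{i \sqrt{47803}}{7} \approx -0.016979 + 31.234 i$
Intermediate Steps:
$a = - \frac{i \sqrt{47803}}{7}$ ($a = - \frac{\sqrt{50597 - 98400}}{7} = - \frac{\sqrt{-47803}}{7} = - \frac{i \sqrt{47803}}{7} \approx - 31.234 i$)
$g{\left(j \right)} = \frac{17331 \left(-114 + j\right)}{17599 j}$ ($g{\left(j \right)} = \frac{-114 + j}{j + \left(j \frac{1}{109} + j \frac{1}{159}\right)} = \frac{-114 + j}{j + \left(\frac{j}{109} + \frac{j}{159}\right)} = \frac{-114 + j}{j + \frac{268 j}{17331}} = \frac{-114 + j}{\frac{17599}{17331} j} = \left(-114 + j\right) \frac{17331}{17599 j} = \frac{17331 \left(-114 + j\right)}{17599 j}$)
$- (a + g{\left(116 \right)}) = - (- \frac{i \sqrt{47803}}{7} + \frac{17331 \left(-114 + 116\right)}{17599 \cdot 116}) = - (- \frac{i \sqrt{47803}}{7} + \frac{17331}{17599} \cdot \frac{1}{116} \cdot 2) = - (- \frac{i \sqrt{47803}}{7} + \frac{17331}{1020742}) = - (\frac{17331}{1020742} - \frac{i \sqrt{47803}}{7}) = - \frac{17331}{1020742} + \frac{i \sqrt{47803}}{7}$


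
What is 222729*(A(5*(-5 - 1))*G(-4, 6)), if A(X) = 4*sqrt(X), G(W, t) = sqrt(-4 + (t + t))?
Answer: 3563664*I*sqrt(15) ≈ 1.3802e+7*I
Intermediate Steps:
G(W, t) = sqrt(-4 + 2*t)
222729*(A(5*(-5 - 1))*G(-4, 6)) = 222729*((4*sqrt(5*(-5 - 1)))*sqrt(-4 + 2*6)) = 222729*((4*sqrt(5*(-6)))*sqrt(-4 + 12)) = 222729*((4*sqrt(-30))*sqrt(8)) = 222729*((4*(I*sqrt(30)))*(2*sqrt(2))) = 222729*((4*I*sqrt(30))*(2*sqrt(2))) = 222729*(16*I*sqrt(15)) = 3563664*I*sqrt(15)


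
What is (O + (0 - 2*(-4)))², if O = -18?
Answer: 100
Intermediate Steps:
(O + (0 - 2*(-4)))² = (-18 + (0 - 2*(-4)))² = (-18 + (0 + 8))² = (-18 + 8)² = (-10)² = 100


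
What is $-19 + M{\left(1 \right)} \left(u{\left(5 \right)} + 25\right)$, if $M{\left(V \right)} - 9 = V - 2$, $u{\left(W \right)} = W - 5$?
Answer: $181$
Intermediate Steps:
$u{\left(W \right)} = -5 + W$ ($u{\left(W \right)} = W - 5 = -5 + W$)
$M{\left(V \right)} = 7 + V$ ($M{\left(V \right)} = 9 + \left(V - 2\right) = 9 + \left(-2 + V\right) = 7 + V$)
$-19 + M{\left(1 \right)} \left(u{\left(5 \right)} + 25\right) = -19 + \left(7 + 1\right) \left(\left(-5 + 5\right) + 25\right) = -19 + 8 \left(0 + 25\right) = -19 + 8 \cdot 25 = -19 + 200 = 181$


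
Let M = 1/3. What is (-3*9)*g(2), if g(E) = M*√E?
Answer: -9*√2 ≈ -12.728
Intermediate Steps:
M = ⅓ ≈ 0.33333
g(E) = √E/3
(-3*9)*g(2) = (-3*9)*(√2/3) = -9*√2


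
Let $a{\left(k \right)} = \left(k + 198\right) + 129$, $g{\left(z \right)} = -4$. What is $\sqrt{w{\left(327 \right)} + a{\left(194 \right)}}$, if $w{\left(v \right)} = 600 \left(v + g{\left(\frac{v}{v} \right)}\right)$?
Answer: $\sqrt{194321} \approx 440.82$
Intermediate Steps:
$w{\left(v \right)} = -2400 + 600 v$ ($w{\left(v \right)} = 600 \left(v - 4\right) = 600 \left(-4 + v\right) = -2400 + 600 v$)
$a{\left(k \right)} = 327 + k$ ($a{\left(k \right)} = \left(198 + k\right) + 129 = 327 + k$)
$\sqrt{w{\left(327 \right)} + a{\left(194 \right)}} = \sqrt{\left(-2400 + 600 \cdot 327\right) + \left(327 + 194\right)} = \sqrt{\left(-2400 + 196200\right) + 521} = \sqrt{193800 + 521} = \sqrt{194321}$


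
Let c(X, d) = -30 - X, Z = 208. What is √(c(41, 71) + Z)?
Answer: √137 ≈ 11.705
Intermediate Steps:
√(c(41, 71) + Z) = √((-30 - 1*41) + 208) = √((-30 - 41) + 208) = √(-71 + 208) = √137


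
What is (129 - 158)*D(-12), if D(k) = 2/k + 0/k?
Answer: 29/6 ≈ 4.8333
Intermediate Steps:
D(k) = 2/k (D(k) = 2/k + 0 = 2/k)
(129 - 158)*D(-12) = (129 - 158)*(2/(-12)) = -58*(-1)/12 = -29*(-⅙) = 29/6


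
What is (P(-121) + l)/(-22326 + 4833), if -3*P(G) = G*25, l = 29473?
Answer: -91444/52479 ≈ -1.7425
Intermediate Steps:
P(G) = -25*G/3 (P(G) = -G*25/3 = -25*G/3)
(P(-121) + l)/(-22326 + 4833) = (-25/3*(-121) + 29473)/(-22326 + 4833) = (3025/3 + 29473)/(-17493) = (91444/3)*(-1/17493) = -91444/52479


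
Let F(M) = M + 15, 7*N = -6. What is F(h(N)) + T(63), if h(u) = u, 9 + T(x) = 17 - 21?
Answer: 8/7 ≈ 1.1429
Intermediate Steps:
T(x) = -13 (T(x) = -9 + (17 - 21) = -9 - 4 = -13)
N = -6/7 (N = (⅐)*(-6) = -6/7 ≈ -0.85714)
F(M) = 15 + M
F(h(N)) + T(63) = (15 - 6/7) - 13 = 99/7 - 13 = 8/7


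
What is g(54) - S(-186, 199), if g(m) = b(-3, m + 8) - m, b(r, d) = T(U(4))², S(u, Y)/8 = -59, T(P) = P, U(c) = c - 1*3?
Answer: 419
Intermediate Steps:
U(c) = -3 + c (U(c) = c - 3 = -3 + c)
S(u, Y) = -472 (S(u, Y) = 8*(-59) = -472)
b(r, d) = 1 (b(r, d) = (-3 + 4)² = 1² = 1)
g(m) = 1 - m
g(54) - S(-186, 199) = (1 - 1*54) - 1*(-472) = (1 - 54) + 472 = -53 + 472 = 419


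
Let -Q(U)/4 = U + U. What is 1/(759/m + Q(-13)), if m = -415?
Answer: 415/42401 ≈ 0.0097875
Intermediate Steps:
Q(U) = -8*U (Q(U) = -4*(U + U) = -8*U)
1/(759/m + Q(-13)) = 1/(759/(-415) - 8*(-13)) = 1/(759*(-1/415) + 104) = 1/(-759/415 + 104) = 1/(42401/415) = 415/42401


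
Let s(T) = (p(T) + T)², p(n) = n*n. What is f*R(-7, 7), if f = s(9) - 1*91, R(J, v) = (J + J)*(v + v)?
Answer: -1569764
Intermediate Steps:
p(n) = n²
s(T) = (T + T²)² (s(T) = (T² + T)² = (T + T²)²)
R(J, v) = 4*J*v (R(J, v) = (2*J)*(2*v) = 4*J*v)
f = 8009 (f = 9²*(1 + 9)² - 1*91 = 81*10² - 91 = 81*100 - 91 = 8100 - 91 = 8009)
f*R(-7, 7) = 8009*(4*(-7)*7) = 8009*(-196) = -1569764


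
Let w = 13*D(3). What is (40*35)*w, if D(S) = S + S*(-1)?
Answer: 0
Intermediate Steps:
D(S) = 0 (D(S) = S - S = 0)
w = 0 (w = 13*0 = 0)
(40*35)*w = (40*35)*0 = 1400*0 = 0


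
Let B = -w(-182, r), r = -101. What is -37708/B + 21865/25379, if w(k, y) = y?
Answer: -954782967/2563279 ≈ -372.48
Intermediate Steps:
B = 101 (B = -1*(-101) = 101)
-37708/B + 21865/25379 = -37708/101 + 21865/25379 = -954782967/2563279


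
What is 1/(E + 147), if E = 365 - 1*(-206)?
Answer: 1/718 ≈ 0.0013928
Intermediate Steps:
E = 571 (E = 365 + 206 = 571)
1/(E + 147) = 1/(571 + 147) = 1/718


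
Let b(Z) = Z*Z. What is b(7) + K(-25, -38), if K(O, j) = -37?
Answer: 12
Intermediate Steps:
b(Z) = Z**2
b(7) + K(-25, -38) = 7**2 - 37 = 49 - 37 = 12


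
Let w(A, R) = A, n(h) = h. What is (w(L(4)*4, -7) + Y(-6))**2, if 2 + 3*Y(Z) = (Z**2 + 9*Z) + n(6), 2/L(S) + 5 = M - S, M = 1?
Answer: 289/9 ≈ 32.111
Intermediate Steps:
L(S) = 2/(-4 - S) (L(S) = 2/(-5 + (1 - S)) = 2/(-4 - S))
Y(Z) = 4/3 + 3*Z + Z**2/3 (Y(Z) = -2/3 + ((Z**2 + 9*Z) + 6)/3 = -2/3 + (6 + Z**2 + 9*Z)/3 = -2/3 + (2 + 3*Z + Z**2/3) = 4/3 + 3*Z + Z**2/3)
(w(L(4)*4, -7) + Y(-6))**2 = (-2/(4 + 4)*4 + (4/3 + 3*(-6) + (1/3)*(-6)**2))**2 = (-2/8*4 + (4/3 - 18 + (1/3)*36))**2 = (-2*1/8*4 + (4/3 - 18 + 12))**2 = (-1/4*4 - 14/3)**2 = (-1 - 14/3)**2 = (-17/3)**2 = 289/9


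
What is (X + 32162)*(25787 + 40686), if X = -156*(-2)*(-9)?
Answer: 1951248442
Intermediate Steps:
X = -2808 (X = 312*(-9) = -2808)
(X + 32162)*(25787 + 40686) = (-2808 + 32162)*(25787 + 40686) = 29354*66473 = 1951248442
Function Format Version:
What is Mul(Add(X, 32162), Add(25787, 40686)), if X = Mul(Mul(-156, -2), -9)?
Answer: 1951248442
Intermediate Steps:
X = -2808 (X = Mul(312, -9) = -2808)
Mul(Add(X, 32162), Add(25787, 40686)) = Mul(Add(-2808, 32162), Add(25787, 40686)) = Mul(29354, 66473) = 1951248442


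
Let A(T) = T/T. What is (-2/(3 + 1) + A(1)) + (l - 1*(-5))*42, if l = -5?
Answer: ½ ≈ 0.50000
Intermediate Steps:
A(T) = 1
(-2/(3 + 1) + A(1)) + (l - 1*(-5))*42 = (-2/(3 + 1) + 1) + (-5 - 1*(-5))*42 = (-2/4 + 1) + (-5 + 5)*42 = (-2*¼ + 1) + 0*42 = (-½ + 1) + 0 = ½ + 0 = ½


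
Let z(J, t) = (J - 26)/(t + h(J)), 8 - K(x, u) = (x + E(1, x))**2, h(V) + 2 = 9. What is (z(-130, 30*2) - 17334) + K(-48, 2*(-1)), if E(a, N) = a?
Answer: -1309001/67 ≈ -19537.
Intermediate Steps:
h(V) = 7 (h(V) = -2 + 9 = 7)
K(x, u) = 8 - (1 + x)**2 (K(x, u) = 8 - (x + 1)**2 = 8 - (1 + x)**2)
z(J, t) = (-26 + J)/(7 + t) (z(J, t) = (J - 26)/(t + 7) = (-26 + J)/(7 + t))
(z(-130, 30*2) - 17334) + K(-48, 2*(-1)) = ((-26 - 130)/(7 + 30*2) - 17334) + (8 - (1 - 48)**2) = (-156/(7 + 60) - 17334) + (8 - 1*(-47)**2) = (-156/67 - 17334) + (8 - 1*2209) = ((1/67)*(-156) - 17334) + (8 - 2209) = (-156/67 - 17334) - 2201 = -1161534/67 - 2201 = -1309001/67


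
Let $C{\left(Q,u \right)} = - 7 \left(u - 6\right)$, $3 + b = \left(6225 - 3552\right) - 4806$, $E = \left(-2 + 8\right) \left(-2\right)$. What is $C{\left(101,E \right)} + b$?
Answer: $-2010$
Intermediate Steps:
$E = -12$ ($E = 6 \left(-2\right) = -12$)
$b = -2136$ ($b = -3 + \left(\left(6225 - 3552\right) - 4806\right) = -3 + \left(2673 - 4806\right) = -3 - 2133 = -2136$)
$C{\left(Q,u \right)} = 42 - 7 u$ ($C{\left(Q,u \right)} = - 7 \left(-6 + u\right) = 42 - 7 u$)
$C{\left(101,E \right)} + b = \left(42 - -84\right) - 2136 = \left(42 + 84\right) - 2136 = 126 - 2136 = -2010$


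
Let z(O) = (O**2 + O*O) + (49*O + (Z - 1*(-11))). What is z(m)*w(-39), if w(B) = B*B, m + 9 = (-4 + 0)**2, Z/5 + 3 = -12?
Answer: 573417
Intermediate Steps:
Z = -75 (Z = -15 + 5*(-12) = -15 - 60 = -75)
m = 7 (m = -9 + (-4 + 0)**2 = -9 + (-4)**2 = -9 + 16 = 7)
w(B) = B**2
z(O) = -64 + 2*O**2 + 49*O (z(O) = (O**2 + O*O) + (49*O + (-75 - 1*(-11))) = (O**2 + O**2) + (49*O + (-75 + 11)) = 2*O**2 + (49*O - 64) = 2*O**2 + (-64 + 49*O) = -64 + 2*O**2 + 49*O)
z(m)*w(-39) = (-64 + 2*7**2 + 49*7)*(-39)**2 = (-64 + 2*49 + 343)*1521 = (-64 + 98 + 343)*1521 = 377*1521 = 573417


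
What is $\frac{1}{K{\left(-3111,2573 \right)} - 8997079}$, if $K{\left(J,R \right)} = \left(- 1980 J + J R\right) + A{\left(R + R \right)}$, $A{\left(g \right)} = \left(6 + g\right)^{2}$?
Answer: $\frac{1}{15701202} \approx 6.3689 \cdot 10^{-8}$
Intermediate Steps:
$K{\left(J,R \right)} = \left(6 + 2 R\right)^{2} - 1980 J + J R$ ($K{\left(J,R \right)} = \left(- 1980 J + J R\right) + \left(6 + \left(R + R\right)\right)^{2} = \left(- 1980 J + J R\right) + \left(6 + 2 R\right)^{2} = \left(6 + 2 R\right)^{2} - 1980 J + J R$)
$\frac{1}{K{\left(-3111,2573 \right)} - 8997079} = \frac{1}{\left(\left(-1980\right) \left(-3111\right) + 4 \left(3 + 2573\right)^{2} - 8004603\right) - 8997079} = \frac{1}{\left(6159780 + 4 \cdot 2576^{2} - 8004603\right) - 8997079} = \frac{1}{\left(6159780 + 4 \cdot 6635776 - 8004603\right) - 8997079} = \frac{1}{\left(6159780 + 26543104 - 8004603\right) - 8997079} = \frac{1}{24698281 - 8997079} = \frac{1}{15701202}$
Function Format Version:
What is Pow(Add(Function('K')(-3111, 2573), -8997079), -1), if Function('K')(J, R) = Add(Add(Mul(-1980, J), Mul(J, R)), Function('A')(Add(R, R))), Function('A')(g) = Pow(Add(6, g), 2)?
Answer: Rational(1, 15701202) ≈ 6.3689e-8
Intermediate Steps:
Function('K')(J, R) = Add(Pow(Add(6, Mul(2, R)), 2), Mul(-1980, J), Mul(J, R)) (Function('K')(J, R) = Add(Add(Mul(-1980, J), Mul(J, R)), Pow(Add(6, Add(R, R)), 2)) = Add(Add(Mul(-1980, J), Mul(J, R)), Pow(Add(6, Mul(2, R)), 2)) = Add(Pow(Add(6, Mul(2, R)), 2), Mul(-1980, J), Mul(J, R)))
Pow(Add(Function('K')(-3111, 2573), -8997079), -1) = Pow(Add(Add(Mul(-1980, -3111), Mul(4, Pow(Add(3, 2573), 2)), Mul(-3111, 2573)), -8997079), -1) = Pow(Add(Add(6159780, Mul(4, Pow(2576, 2)), -8004603), -8997079), -1) = Pow(Add(Add(6159780, Mul(4, 6635776), -8004603), -8997079), -1) = Pow(Add(Add(6159780, 26543104, -8004603), -8997079), -1) = Pow(Add(24698281, -8997079), -1) = Pow(15701202, -1) = Rational(1, 15701202)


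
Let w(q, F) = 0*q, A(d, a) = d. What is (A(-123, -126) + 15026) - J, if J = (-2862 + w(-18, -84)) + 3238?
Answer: 14527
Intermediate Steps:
w(q, F) = 0
J = 376 (J = (-2862 + 0) + 3238 = -2862 + 3238 = 376)
(A(-123, -126) + 15026) - J = (-123 + 15026) - 1*376 = 14903 - 376 = 14527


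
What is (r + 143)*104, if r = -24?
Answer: 12376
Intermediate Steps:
(r + 143)*104 = (-24 + 143)*104 = 119*104 = 12376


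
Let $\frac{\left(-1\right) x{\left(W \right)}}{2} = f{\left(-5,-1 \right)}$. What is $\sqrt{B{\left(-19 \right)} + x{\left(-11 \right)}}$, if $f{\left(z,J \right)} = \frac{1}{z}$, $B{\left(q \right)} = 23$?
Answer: $\frac{3 \sqrt{65}}{5} \approx 4.8374$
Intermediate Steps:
$x{\left(W \right)} = \frac{2}{5}$ ($x{\left(W \right)} = - \frac{2}{-5} = \left(-2\right) \left(- \frac{1}{5}\right) = \frac{2}{5}$)
$\sqrt{B{\left(-19 \right)} + x{\left(-11 \right)}} = \sqrt{23 + \frac{2}{5}} = \sqrt{\frac{117}{5}} = \frac{3 \sqrt{65}}{5}$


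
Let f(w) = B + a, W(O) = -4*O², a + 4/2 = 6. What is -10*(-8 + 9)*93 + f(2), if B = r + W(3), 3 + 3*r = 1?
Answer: -2888/3 ≈ -962.67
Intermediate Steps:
a = 4 (a = -2 + 6 = 4)
r = -⅔ (r = -1 + (⅓)*1 = -1 + ⅓ = -⅔ ≈ -0.66667)
B = -110/3 (B = -⅔ - 4*3² = -⅔ - 4*9 = -⅔ - 36 = -110/3 ≈ -36.667)
f(w) = -98/3 (f(w) = -110/3 + 4 = -98/3)
-10*(-8 + 9)*93 + f(2) = -10*(-8 + 9)*93 - 98/3 = -10*1*93 - 98/3 = -10*93 - 98/3 = -930 - 98/3 = -2888/3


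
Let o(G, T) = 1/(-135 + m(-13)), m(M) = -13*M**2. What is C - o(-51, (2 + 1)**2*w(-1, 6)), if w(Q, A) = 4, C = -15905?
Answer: -37090459/2332 ≈ -15905.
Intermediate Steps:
o(G, T) = -1/2332 (o(G, T) = 1/(-135 - 13*(-13)**2) = 1/(-135 - 13*169) = 1/(-135 - 2197) = 1/(-2332) = -1/2332)
C - o(-51, (2 + 1)**2*w(-1, 6)) = -15905 - 1*(-1/2332) = -15905 + 1/2332 = -37090459/2332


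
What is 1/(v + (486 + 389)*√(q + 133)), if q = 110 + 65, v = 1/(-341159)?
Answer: 341159/27446090309950812499 + 203681560741750*√77/27446090309950812499 ≈ 6.5120e-5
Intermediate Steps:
v = -1/341159 ≈ -2.9312e-6
q = 175
1/(v + (486 + 389)*√(q + 133)) = 1/(-1/341159 + (486 + 389)*√(175 + 133)) = 1/(-1/341159 + 875*√308) = 1/(-1/341159 + 875*(2*√77)) = 1/(-1/341159 + 1750*√77)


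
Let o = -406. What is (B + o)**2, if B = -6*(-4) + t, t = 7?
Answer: 140625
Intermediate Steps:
B = 31 (B = -6*(-4) + 7 = 24 + 7 = 31)
(B + o)**2 = (31 - 406)**2 = (-375)**2 = 140625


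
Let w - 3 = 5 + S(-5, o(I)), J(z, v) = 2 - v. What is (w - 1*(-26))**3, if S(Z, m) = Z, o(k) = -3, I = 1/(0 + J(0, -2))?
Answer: 24389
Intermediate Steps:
I = 1/4 (I = 1/(0 + (2 - 1*(-2))) = 1/(0 + (2 + 2)) = 1/(0 + 4) = 1/4 ≈ 0.25000)
w = 3 (w = 3 + (5 - 5) = 3 + 0 = 3)
(w - 1*(-26))**3 = (3 - 1*(-26))**3 = (3 + 26)**3 = 29**3 = 24389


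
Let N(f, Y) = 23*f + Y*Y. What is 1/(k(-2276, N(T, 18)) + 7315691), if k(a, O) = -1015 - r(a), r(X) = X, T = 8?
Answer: 1/7316952 ≈ 1.3667e-7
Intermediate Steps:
N(f, Y) = Y² + 23*f (N(f, Y) = 23*f + Y² = Y² + 23*f)
k(a, O) = -1015 - a
1/(k(-2276, N(T, 18)) + 7315691) = 1/((-1015 - 1*(-2276)) + 7315691) = 1/((-1015 + 2276) + 7315691) = 1/(1261 + 7315691) = 1/7316952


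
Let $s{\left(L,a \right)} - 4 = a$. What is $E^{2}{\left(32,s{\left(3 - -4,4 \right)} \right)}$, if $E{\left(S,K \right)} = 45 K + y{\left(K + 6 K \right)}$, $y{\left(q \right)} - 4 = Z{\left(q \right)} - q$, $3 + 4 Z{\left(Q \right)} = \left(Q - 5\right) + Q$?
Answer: $111556$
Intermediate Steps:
$s{\left(L,a \right)} = 4 + a$
$Z{\left(Q \right)} = -2 + \frac{Q}{2}$ ($Z{\left(Q \right)} = - \frac{3}{4} + \frac{\left(Q - 5\right) + Q}{4} = - \frac{3}{4} + \frac{\left(-5 + Q\right) + Q}{4} = - \frac{3}{4} + \frac{-5 + 2 Q}{4} = - \frac{3}{4} + \left(- \frac{5}{4} + \frac{Q}{2}\right) = -2 + \frac{Q}{2}$)
$y{\left(q \right)} = 2 - \frac{q}{2}$ ($y{\left(q \right)} = 4 - \left(2 + \frac{q}{2}\right) = 2 - \frac{q}{2}$)
$E{\left(S,K \right)} = 2 + \frac{83 K}{2}$ ($E{\left(S,K \right)} = 45 K - \left(-2 + \frac{K + 6 K}{2}\right) = 45 K - \left(-2 + \frac{7 K}{2}\right) = 2 + \frac{83 K}{2}$)
$E^{2}{\left(32,s{\left(3 - -4,4 \right)} \right)} = \left(2 + \frac{83 \left(4 + 4\right)}{2}\right)^{2} = \left(2 + \frac{83}{2} \cdot 8\right)^{2} = \left(2 + 332\right)^{2} = 334^{2} = 111556$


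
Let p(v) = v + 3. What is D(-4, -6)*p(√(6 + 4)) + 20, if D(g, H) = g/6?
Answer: 18 - 2*√10/3 ≈ 15.892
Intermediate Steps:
D(g, H) = g/6 (D(g, H) = g*(⅙) = g/6)
p(v) = 3 + v
D(-4, -6)*p(√(6 + 4)) + 20 = ((⅙)*(-4))*(3 + √(6 + 4)) + 20 = -2*(3 + √10)/3 + 20 = (-2 - 2*√10/3) + 20 = 18 - 2*√10/3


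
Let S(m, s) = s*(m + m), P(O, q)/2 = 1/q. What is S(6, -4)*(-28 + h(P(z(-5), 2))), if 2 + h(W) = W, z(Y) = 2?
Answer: 1392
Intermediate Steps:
P(O, q) = 2/q (P(O, q) = 2*(1/q) = 2/q)
S(m, s) = 2*m*s (S(m, s) = s*(2*m) = 2*m*s)
h(W) = -2 + W
S(6, -4)*(-28 + h(P(z(-5), 2))) = (2*6*(-4))*(-28 + (-2 + 2/2)) = -48*(-28 + (-2 + 2*(½))) = -48*(-28 + (-2 + 1)) = -48*(-28 - 1) = -48*(-29) = 1392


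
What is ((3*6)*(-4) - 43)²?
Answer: 13225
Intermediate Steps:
((3*6)*(-4) - 43)² = (18*(-4) - 43)² = (-72 - 43)² = (-115)² = 13225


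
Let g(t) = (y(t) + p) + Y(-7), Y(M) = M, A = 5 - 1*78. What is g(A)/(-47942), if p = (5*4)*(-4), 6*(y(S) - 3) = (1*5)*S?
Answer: 869/287652 ≈ 0.0030210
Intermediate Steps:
A = -73 (A = 5 - 78 = -73)
y(S) = 3 + 5*S/6 (y(S) = 3 + ((1*5)*S)/6 = 3 + (5*S)/6 = 3 + 5*S/6)
p = -80 (p = 20*(-4) = -80)
g(t) = -84 + 5*t/6 (g(t) = ((3 + 5*t/6) - 80) - 7 = (-77 + 5*t/6) - 7 = -84 + 5*t/6)
g(A)/(-47942) = (-84 + (5/6)*(-73))/(-47942) = (-84 - 365/6)*(-1/47942) = -869/6*(-1/47942) = 869/287652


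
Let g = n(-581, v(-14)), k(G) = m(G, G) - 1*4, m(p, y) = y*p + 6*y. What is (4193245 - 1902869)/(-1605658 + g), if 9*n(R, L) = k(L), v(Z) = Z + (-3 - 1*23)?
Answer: -3435564/2408261 ≈ -1.4266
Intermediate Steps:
m(p, y) = 6*y + p*y (m(p, y) = p*y + 6*y = 6*y + p*y)
k(G) = -4 + G*(6 + G) (k(G) = G*(6 + G) - 1*4 = G*(6 + G) - 4 = -4 + G*(6 + G))
v(Z) = -26 + Z (v(Z) = Z + (-3 - 23) = Z - 26 = -26 + Z)
n(R, L) = -4/9 + L*(6 + L)/9 (n(R, L) = (-4 + L*(6 + L))/9 = -4/9 + L*(6 + L)/9)
g = 452/3 (g = -4/9 + (-26 - 14)*(6 + (-26 - 14))/9 = -4/9 + (⅑)*(-40)*(6 - 40) = -4/9 + (⅑)*(-40)*(-34) = -4/9 + 1360/9 = 452/3 ≈ 150.67)
(4193245 - 1902869)/(-1605658 + g) = (4193245 - 1902869)/(-1605658 + 452/3) = 2290376/(-4816522/3) = 2290376*(-3/4816522) = -3435564/2408261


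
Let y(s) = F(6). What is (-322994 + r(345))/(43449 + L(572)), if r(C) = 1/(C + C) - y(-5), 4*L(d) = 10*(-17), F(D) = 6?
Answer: -222869999/29950485 ≈ -7.4413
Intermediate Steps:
y(s) = 6
L(d) = -85/2 (L(d) = (10*(-17))/4 = (1/4)*(-170) = -85/2)
r(C) = -6 + 1/(2*C) (r(C) = 1/(C + C) - 1*6 = 1/(2*C) - 6 = -6 + 1/(2*C))
(-322994 + r(345))/(43449 + L(572)) = (-322994 + (-6 + (1/2)/345))/(43449 - 85/2) = (-322994 + (-6 + (1/2)*(1/345)))/(86813/2) = (-322994 + (-6 + 1/690))*(2/86813) = (-322994 - 4139/690)*(2/86813) = -222869999/690*2/86813 = -222869999/29950485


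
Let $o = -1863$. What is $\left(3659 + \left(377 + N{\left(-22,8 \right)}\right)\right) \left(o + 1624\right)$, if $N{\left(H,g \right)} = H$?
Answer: $-959346$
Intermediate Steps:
$\left(3659 + \left(377 + N{\left(-22,8 \right)}\right)\right) \left(o + 1624\right) = \left(3659 + \left(377 - 22\right)\right) \left(-1863 + 1624\right) = \left(3659 + 355\right) \left(-239\right) = 4014 \left(-239\right) = -959346$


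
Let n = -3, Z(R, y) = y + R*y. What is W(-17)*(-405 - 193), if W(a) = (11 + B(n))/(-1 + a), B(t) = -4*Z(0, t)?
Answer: 6877/9 ≈ 764.11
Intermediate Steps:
B(t) = -4*t (B(t) = -4*t*(1 + 0) = -4*t)
W(a) = 23/(-1 + a) (W(a) = (11 - 4*(-3))/(-1 + a) = (11 + 12)/(-1 + a) = 23/(-1 + a))
W(-17)*(-405 - 193) = (23/(-1 - 17))*(-405 - 193) = (23/(-18))*(-598) = (23*(-1/18))*(-598) = -23/18*(-598) = 6877/9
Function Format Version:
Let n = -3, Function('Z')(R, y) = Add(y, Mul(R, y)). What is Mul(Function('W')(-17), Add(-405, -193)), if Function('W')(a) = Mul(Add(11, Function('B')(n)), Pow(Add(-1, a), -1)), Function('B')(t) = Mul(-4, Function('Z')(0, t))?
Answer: Rational(6877, 9) ≈ 764.11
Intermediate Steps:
Function('B')(t) = Mul(-4, t) (Function('B')(t) = Mul(-4, Mul(t, Add(1, 0))) = Mul(-4, Mul(t, 1)) = Mul(-4, t))
Function('W')(a) = Mul(23, Pow(Add(-1, a), -1)) (Function('W')(a) = Mul(Add(11, Mul(-4, -3)), Pow(Add(-1, a), -1)) = Mul(Add(11, 12), Pow(Add(-1, a), -1)) = Mul(23, Pow(Add(-1, a), -1)))
Mul(Function('W')(-17), Add(-405, -193)) = Mul(Mul(23, Pow(Add(-1, -17), -1)), Add(-405, -193)) = Mul(Mul(23, Pow(-18, -1)), -598) = Mul(Mul(23, Rational(-1, 18)), -598) = Mul(Rational(-23, 18), -598) = Rational(6877, 9)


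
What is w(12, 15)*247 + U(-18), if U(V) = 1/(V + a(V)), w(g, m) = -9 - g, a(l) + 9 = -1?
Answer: -145237/28 ≈ -5187.0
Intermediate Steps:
a(l) = -10 (a(l) = -9 - 1 = -10)
U(V) = 1/(-10 + V) (U(V) = 1/(V - 10) = 1/(-10 + V))
w(12, 15)*247 + U(-18) = (-9 - 1*12)*247 + 1/(-10 - 18) = (-9 - 12)*247 + 1/(-28) = -21*247 - 1/28 = -5187 - 1/28 = -145237/28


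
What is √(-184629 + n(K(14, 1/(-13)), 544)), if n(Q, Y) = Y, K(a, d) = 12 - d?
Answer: I*√184085 ≈ 429.05*I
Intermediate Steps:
√(-184629 + n(K(14, 1/(-13)), 544)) = √(-184629 + 544) = √(-184085) = I*√184085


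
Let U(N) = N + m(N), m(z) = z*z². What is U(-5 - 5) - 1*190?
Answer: -1200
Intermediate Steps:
m(z) = z³
U(N) = N + N³
U(-5 - 5) - 1*190 = ((-5 - 5) + (-5 - 5)³) - 1*190 = (-10 + (-10)³) - 190 = (-10 - 1000) - 190 = -1010 - 190 = -1200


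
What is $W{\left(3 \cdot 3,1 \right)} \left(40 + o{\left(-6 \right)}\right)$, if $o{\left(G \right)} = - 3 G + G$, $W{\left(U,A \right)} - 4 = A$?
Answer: $260$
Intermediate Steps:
$W{\left(U,A \right)} = 4 + A$
$o{\left(G \right)} = - 2 G$
$W{\left(3 \cdot 3,1 \right)} \left(40 + o{\left(-6 \right)}\right) = \left(4 + 1\right) \left(40 - -12\right) = 5 \left(40 + 12\right) = 5 \cdot 52 = 260$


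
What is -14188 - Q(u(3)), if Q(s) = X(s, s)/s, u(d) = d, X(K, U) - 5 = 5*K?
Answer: -42584/3 ≈ -14195.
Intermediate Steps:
X(K, U) = 5 + 5*K
Q(s) = (5 + 5*s)/s
-14188 - Q(u(3)) = -14188 - (5 + 5/3) = -14188 - 1*20/3 = -14188 - 20/3 = -42584/3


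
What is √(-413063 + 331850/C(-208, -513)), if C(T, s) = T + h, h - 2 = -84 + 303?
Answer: I*√65493597/13 ≈ 622.52*I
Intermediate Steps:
h = 221 (h = 2 + (-84 + 303) = 2 + 219 = 221)
C(T, s) = 221 + T (C(T, s) = T + 221 = 221 + T)
√(-413063 + 331850/C(-208, -513)) = √(-413063 + 331850/(221 - 208)) = √(-413063 + 331850/13) = √(-5037969/13) = I*√65493597/13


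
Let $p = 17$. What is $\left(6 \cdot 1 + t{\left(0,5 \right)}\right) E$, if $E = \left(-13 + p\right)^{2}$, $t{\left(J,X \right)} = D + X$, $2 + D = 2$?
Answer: $176$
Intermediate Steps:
$D = 0$ ($D = -2 + 2 = 0$)
$t{\left(J,X \right)} = X$ ($t{\left(J,X \right)} = 0 + X = X$)
$E = 16$ ($E = \left(-13 + 17\right)^{2} = 4^{2} = 16$)
$\left(6 \cdot 1 + t{\left(0,5 \right)}\right) E = \left(6 \cdot 1 + 5\right) 16 = \left(6 + 5\right) 16 = 11 \cdot 16 = 176$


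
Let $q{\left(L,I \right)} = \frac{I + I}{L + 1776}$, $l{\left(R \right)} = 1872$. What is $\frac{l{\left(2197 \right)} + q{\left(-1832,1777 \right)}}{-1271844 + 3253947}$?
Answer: $\frac{50639}{55498884} \approx 0.00091243$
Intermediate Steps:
$q{\left(L,I \right)} = \frac{2 I}{1776 + L}$
$\frac{l{\left(2197 \right)} + q{\left(-1832,1777 \right)}}{-1271844 + 3253947} = \frac{1872 + 2 \cdot 1777 \frac{1}{1776 - 1832}}{-1271844 + 3253947} = \frac{1872 + 2 \cdot 1777 \frac{1}{-56}}{1982103} = \left(1872 + 2 \cdot 1777 \left(- \frac{1}{56}\right)\right) \frac{1}{1982103} = \left(1872 - \frac{1777}{28}\right) \frac{1}{1982103} = \frac{50639}{28} \cdot \frac{1}{1982103} = \frac{50639}{55498884}$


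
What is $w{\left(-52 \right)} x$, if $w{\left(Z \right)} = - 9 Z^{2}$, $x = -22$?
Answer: $535392$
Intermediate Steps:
$w{\left(-52 \right)} x = - 9 \left(-52\right)^{2} \left(-22\right) = \left(-9\right) 2704 \left(-22\right) = \left(-24336\right) \left(-22\right) = 535392$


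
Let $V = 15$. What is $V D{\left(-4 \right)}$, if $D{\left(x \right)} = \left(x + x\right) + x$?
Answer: $-180$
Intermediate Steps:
$D{\left(x \right)} = 3 x$ ($D{\left(x \right)} = 2 x + x = 3 x$)
$V D{\left(-4 \right)} = 15 \cdot 3 \left(-4\right) = 15 \left(-12\right) = -180$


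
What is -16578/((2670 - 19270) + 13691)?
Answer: 16578/2909 ≈ 5.6989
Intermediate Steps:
-16578/((2670 - 19270) + 13691) = -16578/(-16600 + 13691) = -16578/(-2909) = -16578*(-1/2909) = 16578/2909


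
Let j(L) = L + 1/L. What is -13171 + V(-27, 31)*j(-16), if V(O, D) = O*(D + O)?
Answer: -45745/4 ≈ -11436.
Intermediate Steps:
-13171 + V(-27, 31)*j(-16) = -13171 + (-27*(31 - 27))*(-16 + 1/(-16)) = -13171 + (-27*4)*(-16 - 1/16) = -13171 - 108*(-257/16) = -13171 + 6939/4 = -45745/4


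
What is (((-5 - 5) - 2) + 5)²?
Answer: 49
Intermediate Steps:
(((-5 - 5) - 2) + 5)² = ((-10 - 2) + 5)² = (-12 + 5)² = (-7)² = 49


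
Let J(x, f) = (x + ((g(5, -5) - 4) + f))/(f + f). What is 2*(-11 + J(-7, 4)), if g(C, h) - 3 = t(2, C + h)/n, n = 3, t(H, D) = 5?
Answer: -271/12 ≈ -22.583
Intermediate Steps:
g(C, h) = 14/3 (g(C, h) = 3 + 5/3 = 14/3)
J(x, f) = (2/3 + f + x)/(2*f) (J(x, f) = (x + ((14/3 - 4) + f))/(f + f) = (x + (2/3 + f))/((2*f)) = (2/3 + f + x)*(1/(2*f)) = (2/3 + f + x)/(2*f))
2*(-11 + J(-7, 4)) = 2*(-11 + (1/6)*(2 + 3*4 + 3*(-7))/4) = 2*(-11 + (1/6)*(1/4)*(2 + 12 - 21)) = 2*(-11 + (1/6)*(1/4)*(-7)) = 2*(-11 - 7/24) = 2*(-271/24) = -271/12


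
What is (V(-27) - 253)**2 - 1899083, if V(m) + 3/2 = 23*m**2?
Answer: 1083054293/4 ≈ 2.7076e+8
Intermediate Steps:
V(m) = -3/2 + 23*m**2
(V(-27) - 253)**2 - 1899083 = ((-3/2 + 23*(-27)**2) - 253)**2 - 1899083 = ((-3/2 + 23*729) - 253)**2 - 1899083 = ((-3/2 + 16767) - 253)**2 - 1899083 = (33531/2 - 253)**2 - 1899083 = (33025/2)**2 - 1899083 = 1090650625/4 - 1899083 = 1083054293/4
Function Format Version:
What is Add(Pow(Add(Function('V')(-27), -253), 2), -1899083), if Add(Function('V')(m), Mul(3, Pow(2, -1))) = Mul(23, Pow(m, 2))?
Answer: Rational(1083054293, 4) ≈ 2.7076e+8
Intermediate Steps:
Function('V')(m) = Add(Rational(-3, 2), Mul(23, Pow(m, 2)))
Add(Pow(Add(Function('V')(-27), -253), 2), -1899083) = Add(Pow(Add(Add(Rational(-3, 2), Mul(23, Pow(-27, 2))), -253), 2), -1899083) = Add(Pow(Add(Add(Rational(-3, 2), Mul(23, 729)), -253), 2), -1899083) = Add(Pow(Add(Add(Rational(-3, 2), 16767), -253), 2), -1899083) = Add(Pow(Add(Rational(33531, 2), -253), 2), -1899083) = Add(Pow(Rational(33025, 2), 2), -1899083) = Add(Rational(1090650625, 4), -1899083) = Rational(1083054293, 4)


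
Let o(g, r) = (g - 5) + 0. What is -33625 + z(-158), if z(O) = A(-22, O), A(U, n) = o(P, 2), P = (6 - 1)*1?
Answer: -33625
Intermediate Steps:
P = 5 (P = 5*1 = 5)
o(g, r) = -5 + g (o(g, r) = (-5 + g) + 0 = -5 + g)
A(U, n) = 0 (A(U, n) = -5 + 5 = 0)
z(O) = 0
-33625 + z(-158) = -33625 + 0 = -33625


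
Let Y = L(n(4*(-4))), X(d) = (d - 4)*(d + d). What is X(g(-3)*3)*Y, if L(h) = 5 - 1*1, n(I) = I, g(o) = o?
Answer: 936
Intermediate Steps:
L(h) = 4 (L(h) = 5 - 1 = 4)
X(d) = 2*d*(-4 + d) (X(d) = (-4 + d)*(2*d) = 2*d*(-4 + d))
Y = 4
X(g(-3)*3)*Y = (2*(-3*3)*(-4 - 3*3))*4 = (2*(-9)*(-4 - 9))*4 = (2*(-9)*(-13))*4 = 234*4 = 936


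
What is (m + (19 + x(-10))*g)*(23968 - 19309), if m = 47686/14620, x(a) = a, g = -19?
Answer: -5712712053/7310 ≈ -7.8149e+5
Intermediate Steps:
m = 23843/7310 (m = 47686*(1/14620) = 23843/7310 ≈ 3.2617)
(m + (19 + x(-10))*g)*(23968 - 19309) = (23843/7310 + (19 - 10)*(-19))*(23968 - 19309) = (23843/7310 + 9*(-19))*4659 = (23843/7310 - 171)*4659 = -1226167/7310*4659 = -5712712053/7310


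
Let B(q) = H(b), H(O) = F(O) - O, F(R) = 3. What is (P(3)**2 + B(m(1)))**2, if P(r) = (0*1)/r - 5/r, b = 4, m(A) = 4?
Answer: 256/81 ≈ 3.1605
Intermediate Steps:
H(O) = 3 - O
B(q) = -1 (B(q) = 3 - 1*4 = 3 - 4 = -1)
P(r) = -5/r (P(r) = 0/r - 5/r = 0 - 5/r = -5/r)
(P(3)**2 + B(m(1)))**2 = ((-5/3)**2 - 1)**2 = (25/9 - 1)**2 = (16/9)**2 = 256/81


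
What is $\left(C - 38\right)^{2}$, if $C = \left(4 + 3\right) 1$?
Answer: $961$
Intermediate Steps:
$C = 7$ ($C = 7 \cdot 1 = 7$)
$\left(C - 38\right)^{2} = \left(7 - 38\right)^{2} = \left(-31\right)^{2} = 961$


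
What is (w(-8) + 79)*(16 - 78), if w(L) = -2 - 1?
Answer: -4712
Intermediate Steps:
w(L) = -3
(w(-8) + 79)*(16 - 78) = (-3 + 79)*(16 - 78) = 76*(-62) = -4712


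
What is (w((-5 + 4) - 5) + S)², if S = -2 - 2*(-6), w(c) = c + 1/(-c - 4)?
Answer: 81/4 ≈ 20.250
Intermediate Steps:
w(c) = c + 1/(-4 - c)
S = 10 (S = -2 + 12 = 10)
(w((-5 + 4) - 5) + S)² = ((-1 + ((-5 + 4) - 5)² + 4*((-5 + 4) - 5))/(4 + ((-5 + 4) - 5)) + 10)² = ((-1 + (-1 - 5)² + 4*(-1 - 5))/(4 + (-1 - 5)) + 10)² = ((-1 + (-6)² + 4*(-6))/(4 - 6) + 10)² = ((-1 + 36 - 24)/(-2) + 10)² = (-½*11 + 10)² = (-11/2 + 10)² = (9/2)² = 81/4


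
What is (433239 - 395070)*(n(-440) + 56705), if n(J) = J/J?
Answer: 2164411314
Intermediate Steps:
n(J) = 1
(433239 - 395070)*(n(-440) + 56705) = (433239 - 395070)*(1 + 56705) = 38169*56706 = 2164411314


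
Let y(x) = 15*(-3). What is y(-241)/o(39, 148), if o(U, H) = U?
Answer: -15/13 ≈ -1.1538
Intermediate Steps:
y(x) = -45
y(-241)/o(39, 148) = -45/39 = -45*1/39 = -15/13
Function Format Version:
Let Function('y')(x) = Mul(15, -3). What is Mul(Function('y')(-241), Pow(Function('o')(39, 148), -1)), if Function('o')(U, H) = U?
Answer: Rational(-15, 13) ≈ -1.1538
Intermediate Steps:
Function('y')(x) = -45
Mul(Function('y')(-241), Pow(Function('o')(39, 148), -1)) = Mul(-45, Pow(39, -1)) = Mul(-45, Rational(1, 39)) = Rational(-15, 13)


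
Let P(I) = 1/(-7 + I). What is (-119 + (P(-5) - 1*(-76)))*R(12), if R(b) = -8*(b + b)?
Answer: 8272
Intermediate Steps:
R(b) = -16*b
(-119 + (P(-5) - 1*(-76)))*R(12) = (-119 + (1/(-7 - 5) - 1*(-76)))*(-16*12) = (-119 + (1/(-12) + 76))*(-192) = (-119 + (-1/12 + 76))*(-192) = (-119 + 911/12)*(-192) = -517/12*(-192) = 8272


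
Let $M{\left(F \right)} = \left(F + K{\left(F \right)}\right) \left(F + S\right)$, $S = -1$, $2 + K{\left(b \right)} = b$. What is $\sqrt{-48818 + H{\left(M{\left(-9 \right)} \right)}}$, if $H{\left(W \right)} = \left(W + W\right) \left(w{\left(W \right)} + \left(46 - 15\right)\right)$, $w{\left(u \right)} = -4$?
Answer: $i \sqrt{38018} \approx 194.98 i$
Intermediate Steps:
$K{\left(b \right)} = -2 + b$
$M{\left(F \right)} = \left(-1 + F\right) \left(-2 + 2 F\right)$ ($M{\left(F \right)} = \left(F + \left(-2 + F\right)\right) \left(F - 1\right) = \left(-2 + 2 F\right) \left(-1 + F\right) = \left(-1 + F\right) \left(-2 + 2 F\right)$)
$H{\left(W \right)} = 54 W$ ($H{\left(W \right)} = \left(W + W\right) \left(-4 + \left(46 - 15\right)\right) = 2 W \left(-4 + \left(46 - 15\right)\right) = 2 W \left(-4 + 31\right) = 2 W 27 = 54 W$)
$\sqrt{-48818 + H{\left(M{\left(-9 \right)} \right)}} = \sqrt{-48818 + 54 \left(2 - -36 + 2 \left(-9\right)^{2}\right)} = \sqrt{-48818 + 54 \left(2 + 36 + 2 \cdot 81\right)} = \sqrt{-48818 + 54 \left(2 + 36 + 162\right)} = \sqrt{-48818 + 54 \cdot 200} = \sqrt{-48818 + 10800} = \sqrt{-38018} = i \sqrt{38018}$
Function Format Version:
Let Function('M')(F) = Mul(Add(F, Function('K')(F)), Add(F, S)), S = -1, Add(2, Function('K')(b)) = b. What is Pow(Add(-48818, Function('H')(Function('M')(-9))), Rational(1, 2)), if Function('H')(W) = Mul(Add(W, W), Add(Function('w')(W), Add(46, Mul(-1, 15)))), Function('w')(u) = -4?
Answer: Mul(I, Pow(38018, Rational(1, 2))) ≈ Mul(194.98, I)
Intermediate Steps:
Function('K')(b) = Add(-2, b)
Function('M')(F) = Mul(Add(-1, F), Add(-2, Mul(2, F))) (Function('M')(F) = Mul(Add(F, Add(-2, F)), Add(F, -1)) = Mul(Add(-2, Mul(2, F)), Add(-1, F)) = Mul(Add(-1, F), Add(-2, Mul(2, F))))
Function('H')(W) = Mul(54, W) (Function('H')(W) = Mul(Add(W, W), Add(-4, Add(46, Mul(-1, 15)))) = Mul(Mul(2, W), Add(-4, Add(46, -15))) = Mul(Mul(2, W), Add(-4, 31)) = Mul(Mul(2, W), 27) = Mul(54, W))
Pow(Add(-48818, Function('H')(Function('M')(-9))), Rational(1, 2)) = Pow(Add(-48818, Mul(54, Add(2, Mul(-4, -9), Mul(2, Pow(-9, 2))))), Rational(1, 2)) = Pow(Add(-48818, Mul(54, Add(2, 36, Mul(2, 81)))), Rational(1, 2)) = Pow(Add(-48818, Mul(54, Add(2, 36, 162))), Rational(1, 2)) = Pow(Add(-48818, Mul(54, 200)), Rational(1, 2)) = Pow(Add(-48818, 10800), Rational(1, 2)) = Pow(-38018, Rational(1, 2)) = Mul(I, Pow(38018, Rational(1, 2)))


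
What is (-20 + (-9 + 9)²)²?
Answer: 400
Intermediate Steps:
(-20 + (-9 + 9)²)² = (-20 + 0²)² = (-20 + 0)² = (-20)² = 400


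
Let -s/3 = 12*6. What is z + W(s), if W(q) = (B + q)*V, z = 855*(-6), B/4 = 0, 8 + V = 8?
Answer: -5130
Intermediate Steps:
V = 0 (V = -8 + 8 = 0)
B = 0 (B = 4*0 = 0)
s = -216 (s = -36*6 = -3*72 = -216)
z = -5130
W(q) = 0 (W(q) = (0 + q)*0 = q*0 = 0)
z + W(s) = -5130 + 0 = -5130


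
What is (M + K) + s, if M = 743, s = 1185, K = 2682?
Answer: 4610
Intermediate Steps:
(M + K) + s = (743 + 2682) + 1185 = 3425 + 1185 = 4610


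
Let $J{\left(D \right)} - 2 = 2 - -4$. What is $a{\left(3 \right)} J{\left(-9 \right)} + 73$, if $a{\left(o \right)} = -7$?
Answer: $17$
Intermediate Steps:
$J{\left(D \right)} = 8$ ($J{\left(D \right)} = 2 + \left(2 - -4\right) = 2 + \left(2 + 4\right) = 2 + 6 = 8$)
$a{\left(3 \right)} J{\left(-9 \right)} + 73 = \left(-7\right) 8 + 73 = -56 + 73 = 17$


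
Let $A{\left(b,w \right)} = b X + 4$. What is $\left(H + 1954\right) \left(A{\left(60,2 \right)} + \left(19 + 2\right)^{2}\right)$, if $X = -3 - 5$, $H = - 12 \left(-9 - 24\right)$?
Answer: $-82250$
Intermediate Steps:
$H = 396$ ($H = \left(-12\right) \left(-33\right) = 396$)
$X = -8$ ($X = -3 - 5 = -8$)
$A{\left(b,w \right)} = 4 - 8 b$ ($A{\left(b,w \right)} = b \left(-8\right) + 4 = - 8 b + 4 = 4 - 8 b$)
$\left(H + 1954\right) \left(A{\left(60,2 \right)} + \left(19 + 2\right)^{2}\right) = \left(396 + 1954\right) \left(\left(4 - 480\right) + \left(19 + 2\right)^{2}\right) = 2350 \left(\left(4 - 480\right) + 21^{2}\right) = 2350 \left(-476 + 441\right) = 2350 \left(-35\right) = -82250$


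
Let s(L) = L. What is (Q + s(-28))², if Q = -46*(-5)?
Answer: 40804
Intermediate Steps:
Q = 230
(Q + s(-28))² = (230 - 28)² = 202² = 40804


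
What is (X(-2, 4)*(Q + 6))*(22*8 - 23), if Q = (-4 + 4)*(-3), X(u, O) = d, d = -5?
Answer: -4590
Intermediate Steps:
X(u, O) = -5
Q = 0 (Q = 0*(-3) = 0)
(X(-2, 4)*(Q + 6))*(22*8 - 23) = (-5*(0 + 6))*(22*8 - 23) = (-5*6)*(176 - 23) = -30*153 = -4590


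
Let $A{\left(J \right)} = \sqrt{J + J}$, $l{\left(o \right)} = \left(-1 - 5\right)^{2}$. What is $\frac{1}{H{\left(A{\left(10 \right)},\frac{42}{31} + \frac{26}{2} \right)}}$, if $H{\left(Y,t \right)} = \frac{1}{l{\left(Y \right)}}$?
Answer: $36$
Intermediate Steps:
$l{\left(o \right)} = 36$ ($l{\left(o \right)} = \left(-6\right)^{2} = 36$)
$A{\left(J \right)} = \sqrt{2} \sqrt{J}$ ($A{\left(J \right)} = \sqrt{2 J} = \sqrt{2} \sqrt{J}$)
$H{\left(Y,t \right)} = \frac{1}{36}$
$\frac{1}{H{\left(A{\left(10 \right)},\frac{42}{31} + \frac{26}{2} \right)}} = \frac{1}{\frac{1}{36}} = 36$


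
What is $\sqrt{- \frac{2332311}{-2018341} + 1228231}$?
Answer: $\frac{\sqrt{5003449813910600962}}{2018341} \approx 1108.3$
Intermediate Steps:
$\sqrt{- \frac{2332311}{-2018341} + 1228231} = \sqrt{\left(-2332311\right) \left(- \frac{1}{2018341}\right) + 1228231} = \sqrt{\frac{2332311}{2018341} + 1228231} = \sqrt{\frac{2478991317082}{2018341}} = \frac{\sqrt{5003449813910600962}}{2018341}$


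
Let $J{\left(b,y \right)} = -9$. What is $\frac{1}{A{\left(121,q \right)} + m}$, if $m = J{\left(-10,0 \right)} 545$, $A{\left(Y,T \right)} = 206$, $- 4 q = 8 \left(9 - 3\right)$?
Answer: $- \frac{1}{4699} \approx -0.00021281$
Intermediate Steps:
$q = -12$ ($q = - \frac{8 \left(9 - 3\right)}{4} = - \frac{8 \cdot 6}{4} = \left(- \frac{1}{4}\right) 48 = -12$)
$m = -4905$ ($m = \left(-9\right) 545 = -4905$)
$\frac{1}{A{\left(121,q \right)} + m} = \frac{1}{206 - 4905} = \frac{1}{-4699} = - \frac{1}{4699}$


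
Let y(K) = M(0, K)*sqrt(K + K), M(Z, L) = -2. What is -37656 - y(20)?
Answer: -37656 + 4*sqrt(10) ≈ -37643.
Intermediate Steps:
y(K) = -2*sqrt(2)*sqrt(K) (y(K) = -2*sqrt(K + K) = -2*sqrt(2)*sqrt(K))
-37656 - y(20) = -37656 - (-2)*sqrt(2)*sqrt(20) = -37656 - (-2)*sqrt(2)*2*sqrt(5) = -37656 - (-4)*sqrt(10) = -37656 + 4*sqrt(10)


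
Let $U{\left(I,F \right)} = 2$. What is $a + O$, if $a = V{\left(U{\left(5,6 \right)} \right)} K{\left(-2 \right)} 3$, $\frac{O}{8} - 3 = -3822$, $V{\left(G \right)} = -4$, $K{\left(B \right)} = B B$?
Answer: $-30600$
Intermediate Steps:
$K{\left(B \right)} = B^{2}$
$O = -30552$ ($O = 24 + 8 \left(-3822\right) = 24 - 30576 = -30552$)
$a = -48$ ($a = - 4 \left(-2\right)^{2} \cdot 3 = \left(-4\right) 4 \cdot 3 = \left(-16\right) 3 = -48$)
$a + O = -48 - 30552 = -30600$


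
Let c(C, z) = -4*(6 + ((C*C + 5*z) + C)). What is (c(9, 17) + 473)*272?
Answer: -68272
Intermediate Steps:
c(C, z) = -24 - 20*z - 4*C - 4*C² (c(C, z) = -4*(6 + ((C² + 5*z) + C)) = -4*(6 + (C + C² + 5*z)) = -4*(6 + C + C² + 5*z) = -24 - 20*z - 4*C - 4*C²)
(c(9, 17) + 473)*272 = ((-24 - 20*17 - 4*9 - 4*9²) + 473)*272 = ((-24 - 340 - 36 - 4*81) + 473)*272 = ((-24 - 340 - 36 - 324) + 473)*272 = (-724 + 473)*272 = -251*272 = -68272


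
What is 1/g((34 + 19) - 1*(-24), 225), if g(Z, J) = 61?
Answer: 1/61 ≈ 0.016393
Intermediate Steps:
1/g((34 + 19) - 1*(-24), 225) = 1/61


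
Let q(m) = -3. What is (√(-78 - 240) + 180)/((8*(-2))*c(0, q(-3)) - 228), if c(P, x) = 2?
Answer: -9/13 - I*√318/260 ≈ -0.69231 - 0.068587*I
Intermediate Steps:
(√(-78 - 240) + 180)/((8*(-2))*c(0, q(-3)) - 228) = (√(-78 - 240) + 180)/((8*(-2))*2 - 228) = (√(-318) + 180)/(-16*2 - 228) = (I*√318 + 180)/(-32 - 228) = (180 + I*√318)/(-260) = (180 + I*√318)*(-1/260) = -9/13 - I*√318/260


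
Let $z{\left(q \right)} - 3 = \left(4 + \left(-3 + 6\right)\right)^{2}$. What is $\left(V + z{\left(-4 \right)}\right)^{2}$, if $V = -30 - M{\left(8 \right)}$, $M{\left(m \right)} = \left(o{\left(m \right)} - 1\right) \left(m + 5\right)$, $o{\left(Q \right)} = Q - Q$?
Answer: $1225$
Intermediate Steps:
$o{\left(Q \right)} = 0$
$M{\left(m \right)} = -5 - m$ ($M{\left(m \right)} = \left(0 - 1\right) \left(m + 5\right) = - (5 + m) = -5 - m$)
$V = -17$ ($V = -30 - \left(-5 - 8\right) = -30 - -13 = -30 + 13 = -17$)
$z{\left(q \right)} = 52$ ($z{\left(q \right)} = 3 + \left(4 + \left(-3 + 6\right)\right)^{2} = 3 + \left(4 + 3\right)^{2} = 3 + 7^{2} = 3 + 49 = 52$)
$\left(V + z{\left(-4 \right)}\right)^{2} = \left(-17 + 52\right)^{2} = 35^{2} = 1225$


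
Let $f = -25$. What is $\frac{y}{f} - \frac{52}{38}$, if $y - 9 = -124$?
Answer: $\frac{307}{95} \approx 3.2316$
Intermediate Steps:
$y = -115$ ($y = 9 - 124 = -115$)
$\frac{y}{f} - \frac{52}{38} = - \frac{115}{-25} - \frac{52}{38} = \left(-115\right) \left(- \frac{1}{25}\right) - \frac{26}{19} = \frac{23}{5} - \frac{26}{19} = \frac{307}{95}$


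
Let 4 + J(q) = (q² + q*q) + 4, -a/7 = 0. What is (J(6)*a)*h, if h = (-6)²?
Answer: 0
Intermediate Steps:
a = 0 (a = -7*0 = 0)
J(q) = 2*q² (J(q) = -4 + ((q² + q*q) + 4) = -4 + ((q² + q²) + 4) = -4 + (2*q² + 4) = -4 + (4 + 2*q²) = 2*q²)
h = 36
(J(6)*a)*h = ((2*6²)*0)*36 = ((2*36)*0)*36 = (72*0)*36 = 0*36 = 0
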